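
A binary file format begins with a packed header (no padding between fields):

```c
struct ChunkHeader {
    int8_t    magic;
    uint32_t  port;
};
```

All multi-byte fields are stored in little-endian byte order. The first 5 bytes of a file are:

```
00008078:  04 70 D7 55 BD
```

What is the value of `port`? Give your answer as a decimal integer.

`port` follows `magic` (1 byte), so it starts at byte offset 1 and occupies 4 bytes.
Bytes at offsets 1..4: 70 D7 55 BD.
Little-endian: lowest address holds the least-significant byte.
Reassemble most-significant byte first: BD 55 D7 70 → 0xBD55D770.
0xBD55D770 = 3176519536.

3176519536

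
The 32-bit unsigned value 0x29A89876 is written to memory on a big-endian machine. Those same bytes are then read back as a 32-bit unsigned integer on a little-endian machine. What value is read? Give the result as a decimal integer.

Stored big-endian, the bytes at ascending addresses are 29 A8 98 76.
Read back as little-endian, the first byte is least significant, giving 0x7698A829.
0x7698A829 = 1989716009.

1989716009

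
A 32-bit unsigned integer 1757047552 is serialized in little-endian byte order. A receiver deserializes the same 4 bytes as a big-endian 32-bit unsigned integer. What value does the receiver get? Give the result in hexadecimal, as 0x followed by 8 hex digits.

1757047552 in 32-bit hexadecimal is 0x68BA6B00.
Stored little-endian, the bytes at ascending addresses are 00 6B BA 68.
Read back as big-endian, the last byte is least significant, giving 0x006BBA68.

0x006BBA68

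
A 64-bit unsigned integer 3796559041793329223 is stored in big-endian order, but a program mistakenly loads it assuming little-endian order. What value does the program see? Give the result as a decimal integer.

5154619767819513908

3796559041793329223 in 64-bit hexadecimal is 0x34B016555EE38847.
Stored big-endian, the bytes at ascending addresses are 34 B0 16 55 5E E3 88 47.
Read back as little-endian, the first byte is least significant, giving 0x4788E35E5516B034.
0x4788E35E5516B034 = 5154619767819513908.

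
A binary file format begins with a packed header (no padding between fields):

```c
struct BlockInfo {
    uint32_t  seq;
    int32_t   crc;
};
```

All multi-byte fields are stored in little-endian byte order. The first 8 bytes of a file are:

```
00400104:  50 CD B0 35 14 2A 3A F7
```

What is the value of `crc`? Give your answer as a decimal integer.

-147183084

`crc` follows `seq` (4 bytes), so it starts at byte offset 4 and occupies 4 bytes.
Bytes at offsets 4..7: 14 2A 3A F7.
In little-endian order the low byte comes first in memory.
Reassemble most-significant byte first: F7 3A 2A 14 → 0xF73A2A14.
Top bit is set, so as a signed 32-bit value this is 0xF73A2A14 − 2^32 = -147183084.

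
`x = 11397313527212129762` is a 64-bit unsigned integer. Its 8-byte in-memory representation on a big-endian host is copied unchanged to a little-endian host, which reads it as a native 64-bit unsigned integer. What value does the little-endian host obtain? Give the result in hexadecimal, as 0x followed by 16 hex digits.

11397313527212129762 in 64-bit hexadecimal is 0x9E2B6444773BBDE2.
Stored big-endian, the bytes at ascending addresses are 9E 2B 64 44 77 3B BD E2.
Read back as little-endian, the first byte is least significant, giving 0xE2BD3B7744642B9E.

0xE2BD3B7744642B9E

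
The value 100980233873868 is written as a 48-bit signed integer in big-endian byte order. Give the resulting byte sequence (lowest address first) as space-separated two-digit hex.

100980233873868 in hexadecimal, padded to 48 bits, is 0x5BD74AF829CC.
Split into bytes (most-significant first): 5B D7 4A F8 29 CC.
Big-endian: lowest address holds the most-significant byte.
So the memory order matches the most-significant-first order: 5B D7 4A F8 29 CC.

5B D7 4A F8 29 CC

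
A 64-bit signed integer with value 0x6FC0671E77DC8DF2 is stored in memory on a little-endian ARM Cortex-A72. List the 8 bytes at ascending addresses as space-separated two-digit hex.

Split into bytes (most-significant first): 6F C0 67 1E 77 DC 8D F2.
Little-endian stores the least-significant byte at the lowest address.
So at ascending addresses the bytes are F2 8D DC 77 1E 67 C0 6F.

F2 8D DC 77 1E 67 C0 6F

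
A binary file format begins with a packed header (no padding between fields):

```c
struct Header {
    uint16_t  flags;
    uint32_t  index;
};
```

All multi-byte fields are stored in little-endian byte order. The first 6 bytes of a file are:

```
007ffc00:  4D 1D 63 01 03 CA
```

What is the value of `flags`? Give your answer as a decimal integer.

7501

`flags` is the first field, at byte offset 0, occupying 2 bytes.
Bytes at offsets 0..1: 4D 1D.
In little-endian order the low byte comes first in memory.
Reassemble most-significant byte first: 1D 4D → 0x1D4D.
0x1D4D = 7501.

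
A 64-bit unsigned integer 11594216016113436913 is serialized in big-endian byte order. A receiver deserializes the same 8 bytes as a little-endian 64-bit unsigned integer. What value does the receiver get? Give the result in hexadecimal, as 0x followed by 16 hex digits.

0xF10896B109EEE6A0

11594216016113436913 in 64-bit hexadecimal is 0xA0E6EE09B19608F1.
Stored big-endian, the bytes at ascending addresses are A0 E6 EE 09 B1 96 08 F1.
Read back as little-endian, the first byte is least significant, giving 0xF10896B109EEE6A0.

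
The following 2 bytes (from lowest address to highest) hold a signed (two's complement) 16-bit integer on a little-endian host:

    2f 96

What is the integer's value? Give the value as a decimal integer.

-27089

Little-endian stores the least-significant byte at the lowest address.
Reassemble most-significant byte first: 96 2F → 0x962F.
Top bit is set, so as a signed 16-bit value this is 0x962F − 2^16 = -27089.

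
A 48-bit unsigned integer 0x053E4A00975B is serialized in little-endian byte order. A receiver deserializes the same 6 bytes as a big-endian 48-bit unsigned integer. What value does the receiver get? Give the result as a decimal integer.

Stored little-endian, the bytes at ascending addresses are 5B 97 00 4A 3E 05.
Read back as big-endian, the last byte is least significant, giving 0x5B97004A3E05.
0x5B97004A3E05 = 100704103054853.

100704103054853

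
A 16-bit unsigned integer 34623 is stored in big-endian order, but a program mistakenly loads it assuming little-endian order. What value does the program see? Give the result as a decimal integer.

16263

34623 in 16-bit hexadecimal is 0x873F.
Stored big-endian, the bytes at ascending addresses are 87 3F.
Read back as little-endian, the first byte is least significant, giving 0x3F87.
0x3F87 = 16263.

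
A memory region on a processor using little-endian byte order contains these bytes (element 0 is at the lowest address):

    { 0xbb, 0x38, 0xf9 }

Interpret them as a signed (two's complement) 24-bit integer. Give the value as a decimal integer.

Little-endian: lowest address holds the least-significant byte.
Reassemble most-significant byte first: F9 38 BB → 0xF938BB.
Top bit is set, so as a signed 24-bit value this is 0xF938BB − 2^24 = -444229.

-444229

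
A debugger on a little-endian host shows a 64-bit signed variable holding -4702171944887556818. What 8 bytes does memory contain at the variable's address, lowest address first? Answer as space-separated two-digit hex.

Two's complement of -4702171944887556818 in 64 bits: 4702171944887556818 = 0x414178787FD49AD2; invert → 0xBEBE8787802B652D; add 1 → 0xBEBE8787802B652E.
Split into bytes (most-significant first): BE BE 87 87 80 2B 65 2E.
In little-endian order the low byte comes first in memory.
So at ascending addresses the bytes are 2E 65 2B 80 87 87 BE BE.

2E 65 2B 80 87 87 BE BE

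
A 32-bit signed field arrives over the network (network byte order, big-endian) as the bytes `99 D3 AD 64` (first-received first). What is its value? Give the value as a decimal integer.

Big-endian: lowest address holds the most-significant byte.
The bytes are already most-significant first: 0x99D3AD64.
Top bit is set, so as a signed 32-bit value this is 0x99D3AD64 − 2^32 = -1714180764.

-1714180764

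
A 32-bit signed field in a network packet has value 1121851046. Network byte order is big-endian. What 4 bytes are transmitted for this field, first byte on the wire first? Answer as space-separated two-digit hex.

42 DE 16 A6

1121851046 in hexadecimal, padded to 32 bits, is 0x42DE16A6.
Split into bytes (most-significant first): 42 DE 16 A6.
Big-endian: lowest address holds the most-significant byte.
So the memory order matches the most-significant-first order: 42 DE 16 A6.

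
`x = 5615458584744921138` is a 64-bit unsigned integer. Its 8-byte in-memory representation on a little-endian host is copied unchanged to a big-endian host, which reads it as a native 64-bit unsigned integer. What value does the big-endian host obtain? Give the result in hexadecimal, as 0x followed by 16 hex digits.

5615458584744921138 in 64-bit hexadecimal is 0x4DEE1DD4B2A38832.
Stored little-endian, the bytes at ascending addresses are 32 88 A3 B2 D4 1D EE 4D.
Read back as big-endian, the last byte is least significant, giving 0x3288A3B2D41DEE4D.

0x3288A3B2D41DEE4D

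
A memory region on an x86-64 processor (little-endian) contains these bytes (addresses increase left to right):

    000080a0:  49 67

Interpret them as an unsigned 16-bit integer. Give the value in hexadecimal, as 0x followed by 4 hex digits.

Little-endian stores the least-significant byte at the lowest address.
Reassemble most-significant byte first: 67 49 → 0x6749.

0x6749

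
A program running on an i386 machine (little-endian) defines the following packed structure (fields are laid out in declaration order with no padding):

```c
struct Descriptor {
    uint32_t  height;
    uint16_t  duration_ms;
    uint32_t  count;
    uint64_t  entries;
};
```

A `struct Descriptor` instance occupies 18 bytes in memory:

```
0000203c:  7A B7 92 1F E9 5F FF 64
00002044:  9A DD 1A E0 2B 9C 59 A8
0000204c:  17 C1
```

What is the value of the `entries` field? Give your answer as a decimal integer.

13913774676610113562

`entries` follows `height` (4 B), `duration_ms` (2 B), `count` (4 B), so it starts at offset 4 + 2 + 4 = 10 and occupies 8 bytes.
Bytes at offsets 10..17: 1A E0 2B 9C 59 A8 17 C1.
Little-endian: lowest address holds the least-significant byte.
Reassemble most-significant byte first: C1 17 A8 59 9C 2B E0 1A → 0xC117A8599C2BE01A.
0xC117A8599C2BE01A = 13913774676610113562.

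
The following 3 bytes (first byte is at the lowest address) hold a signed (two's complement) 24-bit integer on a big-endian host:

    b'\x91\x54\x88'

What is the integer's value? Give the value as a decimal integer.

-7252856

In big-endian order the high byte comes first in memory.
The bytes are already most-significant first: 0x915488.
Top bit is set, so as a signed 24-bit value this is 0x915488 − 2^24 = -7252856.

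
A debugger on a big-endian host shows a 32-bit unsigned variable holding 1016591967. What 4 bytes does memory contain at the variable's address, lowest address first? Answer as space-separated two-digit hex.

3C 97 F6 5F

1016591967 in hexadecimal, padded to 32 bits, is 0x3C97F65F.
Split into bytes (most-significant first): 3C 97 F6 5F.
Big-endian stores the most-significant byte at the lowest address.
So the memory order matches the most-significant-first order: 3C 97 F6 5F.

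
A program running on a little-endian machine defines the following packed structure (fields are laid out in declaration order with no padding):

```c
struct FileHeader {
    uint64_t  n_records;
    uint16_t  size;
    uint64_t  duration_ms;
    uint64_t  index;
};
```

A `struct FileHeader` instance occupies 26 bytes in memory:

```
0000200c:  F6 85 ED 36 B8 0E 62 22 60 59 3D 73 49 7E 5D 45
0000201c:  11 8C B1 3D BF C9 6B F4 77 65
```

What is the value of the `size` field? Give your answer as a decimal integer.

`size` follows `n_records` (8 bytes), so it starts at byte offset 8 and occupies 2 bytes.
Bytes at offsets 8..9: 60 59.
Little-endian: lowest address holds the least-significant byte.
Reassemble most-significant byte first: 59 60 → 0x5960.
0x5960 = 22880.

22880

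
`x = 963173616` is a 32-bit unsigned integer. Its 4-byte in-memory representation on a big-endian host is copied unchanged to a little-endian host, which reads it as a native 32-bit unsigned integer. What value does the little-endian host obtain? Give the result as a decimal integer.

963173616 in 32-bit hexadecimal is 0x3968DCF0.
Stored big-endian, the bytes at ascending addresses are 39 68 DC F0.
Read back as little-endian, the first byte is least significant, giving 0xF0DC6839.
0xF0DC6839 = 4040976441.

4040976441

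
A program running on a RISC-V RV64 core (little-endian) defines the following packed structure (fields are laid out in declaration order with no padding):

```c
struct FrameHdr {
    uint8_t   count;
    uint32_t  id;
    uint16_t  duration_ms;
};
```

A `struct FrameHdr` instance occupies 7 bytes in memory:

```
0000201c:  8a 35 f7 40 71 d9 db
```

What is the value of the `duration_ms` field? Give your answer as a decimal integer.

56281

`duration_ms` follows `count` (1 B), `id` (4 B), so it starts at offset 1 + 4 = 5 and occupies 2 bytes.
Bytes at offsets 5..6: D9 DB.
Little-endian: lowest address holds the least-significant byte.
Reassemble most-significant byte first: DB D9 → 0xDBD9.
0xDBD9 = 56281.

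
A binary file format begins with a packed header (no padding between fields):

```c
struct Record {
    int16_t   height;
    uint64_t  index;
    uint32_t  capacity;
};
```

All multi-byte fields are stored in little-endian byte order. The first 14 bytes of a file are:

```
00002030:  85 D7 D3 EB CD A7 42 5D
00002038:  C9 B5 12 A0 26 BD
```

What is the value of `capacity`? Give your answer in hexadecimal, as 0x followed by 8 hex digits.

`capacity` follows `height` (2 B), `index` (8 B), so it starts at offset 2 + 8 = 10 and occupies 4 bytes.
Bytes at offsets 10..13: 12 A0 26 BD.
Little-endian: lowest address holds the least-significant byte.
Reassemble most-significant byte first: BD 26 A0 12 → 0xBD26A012.

0xBD26A012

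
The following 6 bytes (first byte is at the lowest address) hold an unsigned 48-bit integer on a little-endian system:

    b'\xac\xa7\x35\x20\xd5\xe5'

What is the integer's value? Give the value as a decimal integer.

Little-endian stores the least-significant byte at the lowest address.
Reassemble most-significant byte first: E5 D5 20 35 A7 AC → 0xE5D52035A7AC.
0xE5D52035A7AC = 252703531181996.

252703531181996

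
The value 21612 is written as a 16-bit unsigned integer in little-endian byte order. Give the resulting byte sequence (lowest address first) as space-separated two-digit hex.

21612 in hexadecimal, padded to 16 bits, is 0x546C.
Split into bytes (most-significant first): 54 6C.
Little-endian stores the least-significant byte at the lowest address.
So at ascending addresses the bytes are 6C 54.

6C 54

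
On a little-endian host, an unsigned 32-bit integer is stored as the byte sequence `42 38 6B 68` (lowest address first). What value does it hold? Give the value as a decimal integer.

In little-endian order the low byte comes first in memory.
Reassemble most-significant byte first: 68 6B 38 42 → 0x686B3842.
0x686B3842 = 1751857218.

1751857218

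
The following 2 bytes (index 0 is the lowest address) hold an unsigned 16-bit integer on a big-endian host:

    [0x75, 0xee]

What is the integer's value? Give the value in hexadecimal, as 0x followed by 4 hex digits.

0x75EE

Big-endian: lowest address holds the most-significant byte.
The bytes are already most-significant first: 0x75EE.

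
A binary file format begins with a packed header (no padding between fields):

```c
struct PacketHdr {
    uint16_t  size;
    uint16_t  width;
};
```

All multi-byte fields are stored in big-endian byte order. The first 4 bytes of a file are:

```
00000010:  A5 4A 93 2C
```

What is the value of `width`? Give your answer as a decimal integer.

37676

`width` follows `size` (2 bytes), so it starts at byte offset 2 and occupies 2 bytes.
Bytes at offsets 2..3: 93 2C.
In big-endian order the high byte comes first in memory.
The bytes are already most-significant first: 0x932C.
0x932C = 37676.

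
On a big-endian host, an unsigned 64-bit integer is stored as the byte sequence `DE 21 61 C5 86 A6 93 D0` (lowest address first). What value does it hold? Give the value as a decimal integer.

Big-endian stores the most-significant byte at the lowest address.
The bytes are already most-significant first: 0xDE2161C586A693D0.
0xDE2161C586A693D0 = 16006182051646968784.

16006182051646968784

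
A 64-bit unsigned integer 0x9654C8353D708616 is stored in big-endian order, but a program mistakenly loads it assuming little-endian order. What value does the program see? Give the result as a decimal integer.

Stored big-endian, the bytes at ascending addresses are 96 54 C8 35 3D 70 86 16.
Read back as little-endian, the first byte is least significant, giving 0x1686703D35C85496.
0x1686703D35C85496 = 1623108123911279766.

1623108123911279766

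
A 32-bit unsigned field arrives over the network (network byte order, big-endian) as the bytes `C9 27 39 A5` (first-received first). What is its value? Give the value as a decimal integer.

3374791077

Big-endian stores the most-significant byte at the lowest address.
The bytes are already most-significant first: 0xC92739A5.
0xC92739A5 = 3374791077.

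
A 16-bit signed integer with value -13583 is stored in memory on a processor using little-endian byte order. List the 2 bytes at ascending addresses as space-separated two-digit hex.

F1 CA

Two's complement of -13583 in 16 bits: 13583 = 0x350F; invert → 0xCAF0; add 1 → 0xCAF1.
Split into bytes (most-significant first): CA F1.
Little-endian: lowest address holds the least-significant byte.
So at ascending addresses the bytes are F1 CA.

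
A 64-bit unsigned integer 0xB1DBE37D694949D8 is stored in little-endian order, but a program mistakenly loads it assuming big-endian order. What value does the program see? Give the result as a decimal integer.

15585068702924790705

Stored little-endian, the bytes at ascending addresses are D8 49 49 69 7D E3 DB B1.
Read back as big-endian, the last byte is least significant, giving 0xD84949697DE3DBB1.
0xD84949697DE3DBB1 = 15585068702924790705.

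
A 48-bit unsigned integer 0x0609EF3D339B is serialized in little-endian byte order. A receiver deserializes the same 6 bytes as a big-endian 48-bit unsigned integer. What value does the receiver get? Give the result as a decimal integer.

Stored little-endian, the bytes at ascending addresses are 9B 33 3D EF 09 06.
Read back as big-endian, the last byte is least significant, giving 0x9B333DEF0906.
0x9B333DEF0906 = 170644384712966.

170644384712966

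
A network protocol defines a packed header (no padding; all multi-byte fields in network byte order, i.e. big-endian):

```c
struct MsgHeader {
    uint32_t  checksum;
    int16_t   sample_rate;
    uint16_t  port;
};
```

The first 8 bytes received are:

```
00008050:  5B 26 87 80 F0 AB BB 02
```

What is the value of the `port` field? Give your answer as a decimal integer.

47874

`port` follows `checksum` (4 B), `sample_rate` (2 B), so it starts at offset 4 + 2 = 6 and occupies 2 bytes.
Bytes at offsets 6..7: BB 02.
Big-endian: lowest address holds the most-significant byte.
The bytes are already most-significant first: 0xBB02.
0xBB02 = 47874.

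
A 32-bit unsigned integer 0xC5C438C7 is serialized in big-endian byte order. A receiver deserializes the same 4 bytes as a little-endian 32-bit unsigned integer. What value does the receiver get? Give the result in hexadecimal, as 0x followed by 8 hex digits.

Stored big-endian, the bytes at ascending addresses are C5 C4 38 C7.
Read back as little-endian, the first byte is least significant, giving 0xC738C4C5.

0xC738C4C5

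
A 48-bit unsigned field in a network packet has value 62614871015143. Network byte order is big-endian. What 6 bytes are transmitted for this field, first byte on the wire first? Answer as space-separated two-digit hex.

62614871015143 in hexadecimal, padded to 48 bits, is 0x38F2A924FEE7.
Split into bytes (most-significant first): 38 F2 A9 24 FE E7.
Big-endian stores the most-significant byte at the lowest address.
So the memory order matches the most-significant-first order: 38 F2 A9 24 FE E7.

38 F2 A9 24 FE E7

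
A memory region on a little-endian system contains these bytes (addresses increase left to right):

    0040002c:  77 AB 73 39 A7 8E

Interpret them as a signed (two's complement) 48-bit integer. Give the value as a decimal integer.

Little-endian stores the least-significant byte at the lowest address.
Reassemble most-significant byte first: 8E A7 39 73 AB 77 → 0x8EA73973AB77.
Top bit is set, so as a signed 48-bit value this is 0x8EA73973AB77 − 2^48 = -124626102146185.

-124626102146185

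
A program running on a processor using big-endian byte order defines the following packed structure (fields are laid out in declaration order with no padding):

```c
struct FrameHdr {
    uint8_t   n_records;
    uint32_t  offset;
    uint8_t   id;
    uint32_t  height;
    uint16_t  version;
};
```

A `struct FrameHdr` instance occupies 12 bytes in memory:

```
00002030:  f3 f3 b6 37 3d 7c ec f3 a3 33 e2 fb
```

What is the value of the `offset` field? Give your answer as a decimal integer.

4088805181

`offset` follows `n_records` (1 byte), so it starts at byte offset 1 and occupies 4 bytes.
Bytes at offsets 1..4: F3 B6 37 3D.
Big-endian: lowest address holds the most-significant byte.
The bytes are already most-significant first: 0xF3B6373D.
0xF3B6373D = 4088805181.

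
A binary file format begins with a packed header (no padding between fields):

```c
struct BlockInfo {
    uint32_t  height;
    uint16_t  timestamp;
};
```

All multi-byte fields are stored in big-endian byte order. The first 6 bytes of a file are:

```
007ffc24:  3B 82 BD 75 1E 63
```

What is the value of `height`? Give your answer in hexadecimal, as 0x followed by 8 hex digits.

0x3B82BD75

`height` is the first field, at byte offset 0, occupying 4 bytes.
Bytes at offsets 0..3: 3B 82 BD 75.
Big-endian: lowest address holds the most-significant byte.
The bytes are already most-significant first: 0x3B82BD75.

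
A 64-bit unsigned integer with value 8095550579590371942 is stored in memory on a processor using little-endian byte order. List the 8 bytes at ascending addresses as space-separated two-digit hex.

8095550579590371942 in hexadecimal, padded to 64 bits, is 0x70592C5C2DB11A66.
Split into bytes (most-significant first): 70 59 2C 5C 2D B1 1A 66.
Little-endian: lowest address holds the least-significant byte.
So at ascending addresses the bytes are 66 1A B1 2D 5C 2C 59 70.

66 1A B1 2D 5C 2C 59 70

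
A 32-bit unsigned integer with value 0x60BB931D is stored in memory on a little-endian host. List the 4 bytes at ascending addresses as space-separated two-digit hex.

1D 93 BB 60

Split into bytes (most-significant first): 60 BB 93 1D.
Little-endian: lowest address holds the least-significant byte.
So at ascending addresses the bytes are 1D 93 BB 60.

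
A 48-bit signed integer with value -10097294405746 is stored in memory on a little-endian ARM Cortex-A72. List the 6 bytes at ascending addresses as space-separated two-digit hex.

8E 8F 5A 0A D1 F6

Two's complement of -10097294405746 in 48 bits: 10097294405746 = 0x092EF5A57072; invert → 0xF6D10A5A8F8D; add 1 → 0xF6D10A5A8F8E.
Split into bytes (most-significant first): F6 D1 0A 5A 8F 8E.
In little-endian order the low byte comes first in memory.
So at ascending addresses the bytes are 8E 8F 5A 0A D1 F6.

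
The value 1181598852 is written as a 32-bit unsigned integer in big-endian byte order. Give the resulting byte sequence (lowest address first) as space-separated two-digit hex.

46 6D C4 84

1181598852 in hexadecimal, padded to 32 bits, is 0x466DC484.
Split into bytes (most-significant first): 46 6D C4 84.
In big-endian order the high byte comes first in memory.
So the memory order matches the most-significant-first order: 46 6D C4 84.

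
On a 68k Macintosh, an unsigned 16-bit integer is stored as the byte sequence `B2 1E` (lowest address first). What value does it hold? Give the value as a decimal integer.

In big-endian order the high byte comes first in memory.
The bytes are already most-significant first: 0xB21E.
0xB21E = 45598.

45598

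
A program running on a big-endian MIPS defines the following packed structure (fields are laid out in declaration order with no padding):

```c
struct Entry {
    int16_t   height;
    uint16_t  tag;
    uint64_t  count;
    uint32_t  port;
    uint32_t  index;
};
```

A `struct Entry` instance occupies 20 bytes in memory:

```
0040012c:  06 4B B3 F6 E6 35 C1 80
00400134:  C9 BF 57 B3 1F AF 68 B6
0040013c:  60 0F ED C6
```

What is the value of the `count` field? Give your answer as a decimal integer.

`count` follows `height` (2 B), `tag` (2 B), so it starts at offset 2 + 2 = 4 and occupies 8 bytes.
Bytes at offsets 4..11: E6 35 C1 80 C9 BF 57 B3.
Big-endian stores the most-significant byte at the lowest address.
The bytes are already most-significant first: 0xE635C180C9BF57B3.
0xE635C180C9BF57B3 = 16588377561373824947.

16588377561373824947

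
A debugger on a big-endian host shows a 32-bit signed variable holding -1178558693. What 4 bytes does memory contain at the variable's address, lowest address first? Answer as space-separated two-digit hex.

Two's complement of -1178558693 in 32 bits: 1178558693 = 0x463F60E5; invert → 0xB9C09F1A; add 1 → 0xB9C09F1B.
Split into bytes (most-significant first): B9 C0 9F 1B.
In big-endian order the high byte comes first in memory.
So the memory order matches the most-significant-first order: B9 C0 9F 1B.

B9 C0 9F 1B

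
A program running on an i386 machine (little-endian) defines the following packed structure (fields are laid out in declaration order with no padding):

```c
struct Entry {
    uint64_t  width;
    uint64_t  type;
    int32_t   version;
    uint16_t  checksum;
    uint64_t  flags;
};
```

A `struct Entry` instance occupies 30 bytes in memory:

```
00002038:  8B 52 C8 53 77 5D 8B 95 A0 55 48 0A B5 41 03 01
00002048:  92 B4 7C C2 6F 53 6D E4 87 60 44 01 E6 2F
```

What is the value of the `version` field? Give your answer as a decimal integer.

`version` follows `width` (8 B), `type` (8 B), so it starts at offset 8 + 8 = 16 and occupies 4 bytes.
Bytes at offsets 16..19: 92 B4 7C C2.
Little-endian stores the least-significant byte at the lowest address.
Reassemble most-significant byte first: C2 7C B4 92 → 0xC27CB492.
Top bit is set, so as a signed 32-bit value this is 0xC27CB492 − 2^32 = -1032014702.

-1032014702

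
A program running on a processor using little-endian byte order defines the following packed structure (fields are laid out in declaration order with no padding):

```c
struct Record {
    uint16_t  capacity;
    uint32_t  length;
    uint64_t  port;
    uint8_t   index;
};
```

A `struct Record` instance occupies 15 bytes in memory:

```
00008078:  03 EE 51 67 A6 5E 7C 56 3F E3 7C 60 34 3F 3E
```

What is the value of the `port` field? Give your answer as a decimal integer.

4554371212683204220

`port` follows `capacity` (2 B), `length` (4 B), so it starts at offset 2 + 4 = 6 and occupies 8 bytes.
Bytes at offsets 6..13: 7C 56 3F E3 7C 60 34 3F.
Little-endian stores the least-significant byte at the lowest address.
Reassemble most-significant byte first: 3F 34 60 7C E3 3F 56 7C → 0x3F34607CE33F567C.
0x3F34607CE33F567C = 4554371212683204220.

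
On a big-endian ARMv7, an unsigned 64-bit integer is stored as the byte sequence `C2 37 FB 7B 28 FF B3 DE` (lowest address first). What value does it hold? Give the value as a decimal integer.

13994930873464501214

Big-endian stores the most-significant byte at the lowest address.
The bytes are already most-significant first: 0xC237FB7B28FFB3DE.
0xC237FB7B28FFB3DE = 13994930873464501214.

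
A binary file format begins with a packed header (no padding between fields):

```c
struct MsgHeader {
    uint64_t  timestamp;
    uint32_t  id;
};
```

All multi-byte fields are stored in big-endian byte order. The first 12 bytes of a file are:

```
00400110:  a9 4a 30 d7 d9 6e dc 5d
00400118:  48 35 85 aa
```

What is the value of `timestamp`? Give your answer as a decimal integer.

`timestamp` is the first field, at byte offset 0, occupying 8 bytes.
Bytes at offsets 0..7: A9 4A 30 D7 D9 6E DC 5D.
Big-endian: lowest address holds the most-significant byte.
The bytes are already most-significant first: 0xA94A30D7D96EDC5D.
0xA94A30D7D96EDC5D = 12198616244310432861.

12198616244310432861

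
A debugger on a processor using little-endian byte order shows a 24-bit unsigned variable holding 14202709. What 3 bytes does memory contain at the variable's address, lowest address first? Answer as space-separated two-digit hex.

14202709 in hexadecimal, padded to 24 bits, is 0xD8B755.
Split into bytes (most-significant first): D8 B7 55.
Little-endian stores the least-significant byte at the lowest address.
So at ascending addresses the bytes are 55 B7 D8.

55 B7 D8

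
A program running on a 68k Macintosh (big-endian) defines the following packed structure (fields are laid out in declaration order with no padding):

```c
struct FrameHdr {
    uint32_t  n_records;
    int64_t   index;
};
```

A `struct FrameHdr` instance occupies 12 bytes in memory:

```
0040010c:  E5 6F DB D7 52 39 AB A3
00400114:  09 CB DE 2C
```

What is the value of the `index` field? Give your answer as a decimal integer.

5924955501514972716

`index` follows `n_records` (4 bytes), so it starts at byte offset 4 and occupies 8 bytes.
Bytes at offsets 4..11: 52 39 AB A3 09 CB DE 2C.
Big-endian: lowest address holds the most-significant byte.
The bytes are already most-significant first: 0x5239ABA309CBDE2C.
0x5239ABA309CBDE2C = 5924955501514972716.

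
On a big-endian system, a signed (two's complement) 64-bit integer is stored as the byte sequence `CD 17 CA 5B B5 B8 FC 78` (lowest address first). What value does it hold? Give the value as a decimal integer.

-3668240876230345608

Big-endian: lowest address holds the most-significant byte.
The bytes are already most-significant first: 0xCD17CA5BB5B8FC78.
Top bit is set, so as a signed 64-bit value this is 0xCD17CA5BB5B8FC78 − 2^64 = -3668240876230345608.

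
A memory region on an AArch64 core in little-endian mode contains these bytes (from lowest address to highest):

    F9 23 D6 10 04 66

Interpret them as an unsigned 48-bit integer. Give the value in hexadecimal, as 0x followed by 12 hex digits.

0x660410D623F9

Little-endian stores the least-significant byte at the lowest address.
Reassemble most-significant byte first: 66 04 10 D6 23 F9 → 0x660410D623F9.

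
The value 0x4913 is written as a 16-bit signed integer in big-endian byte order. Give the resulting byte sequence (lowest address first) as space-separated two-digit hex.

Split into bytes (most-significant first): 49 13.
In big-endian order the high byte comes first in memory.
So the memory order matches the most-significant-first order: 49 13.

49 13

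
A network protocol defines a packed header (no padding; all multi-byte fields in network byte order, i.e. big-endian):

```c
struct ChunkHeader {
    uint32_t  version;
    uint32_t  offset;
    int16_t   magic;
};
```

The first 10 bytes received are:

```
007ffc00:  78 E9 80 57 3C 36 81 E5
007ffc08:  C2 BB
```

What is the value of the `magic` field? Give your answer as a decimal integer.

-15685

`magic` follows `version` (4 B), `offset` (4 B), so it starts at offset 4 + 4 = 8 and occupies 2 bytes.
Bytes at offsets 8..9: C2 BB.
Big-endian: lowest address holds the most-significant byte.
The bytes are already most-significant first: 0xC2BB.
Top bit is set, so as a signed 16-bit value this is 0xC2BB − 2^16 = -15685.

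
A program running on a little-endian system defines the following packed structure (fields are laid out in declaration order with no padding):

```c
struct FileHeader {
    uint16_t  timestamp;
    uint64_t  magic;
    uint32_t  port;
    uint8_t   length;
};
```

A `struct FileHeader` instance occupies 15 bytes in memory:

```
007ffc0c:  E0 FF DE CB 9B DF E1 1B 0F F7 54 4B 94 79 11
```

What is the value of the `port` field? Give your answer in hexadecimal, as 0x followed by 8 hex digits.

0x79944B54

`port` follows `timestamp` (2 B), `magic` (8 B), so it starts at offset 2 + 8 = 10 and occupies 4 bytes.
Bytes at offsets 10..13: 54 4B 94 79.
Little-endian: lowest address holds the least-significant byte.
Reassemble most-significant byte first: 79 94 4B 54 → 0x79944B54.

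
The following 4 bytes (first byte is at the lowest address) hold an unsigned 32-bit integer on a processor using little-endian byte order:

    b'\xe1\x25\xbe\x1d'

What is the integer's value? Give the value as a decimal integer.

499000801

Little-endian: lowest address holds the least-significant byte.
Reassemble most-significant byte first: 1D BE 25 E1 → 0x1DBE25E1.
0x1DBE25E1 = 499000801.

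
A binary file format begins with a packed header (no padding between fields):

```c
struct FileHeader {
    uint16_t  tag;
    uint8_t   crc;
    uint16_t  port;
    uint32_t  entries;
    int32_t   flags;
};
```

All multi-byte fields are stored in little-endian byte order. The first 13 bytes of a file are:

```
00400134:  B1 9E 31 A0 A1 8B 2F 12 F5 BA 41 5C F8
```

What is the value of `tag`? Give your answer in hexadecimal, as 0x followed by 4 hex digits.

0x9EB1

`tag` is the first field, at byte offset 0, occupying 2 bytes.
Bytes at offsets 0..1: B1 9E.
In little-endian order the low byte comes first in memory.
Reassemble most-significant byte first: 9E B1 → 0x9EB1.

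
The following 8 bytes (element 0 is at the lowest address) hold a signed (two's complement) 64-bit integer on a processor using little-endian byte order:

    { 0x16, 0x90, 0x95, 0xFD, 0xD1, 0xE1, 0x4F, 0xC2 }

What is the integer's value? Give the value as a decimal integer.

In little-endian order the low byte comes first in memory.
Reassemble most-significant byte first: C2 4F E1 D1 FD 95 90 16 → 0xC24FE1D1FD959016.
Top bit is set, so as a signed 64-bit value this is 0xC24FE1D1FD959016 − 2^64 = -4445086015172538346.

-4445086015172538346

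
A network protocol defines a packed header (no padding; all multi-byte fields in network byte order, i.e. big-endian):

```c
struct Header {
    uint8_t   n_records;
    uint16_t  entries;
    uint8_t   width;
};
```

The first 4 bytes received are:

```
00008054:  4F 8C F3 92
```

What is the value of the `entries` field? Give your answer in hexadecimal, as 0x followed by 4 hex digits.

0x8CF3

`entries` follows `n_records` (1 byte), so it starts at byte offset 1 and occupies 2 bytes.
Bytes at offsets 1..2: 8C F3.
Big-endian stores the most-significant byte at the lowest address.
The bytes are already most-significant first: 0x8CF3.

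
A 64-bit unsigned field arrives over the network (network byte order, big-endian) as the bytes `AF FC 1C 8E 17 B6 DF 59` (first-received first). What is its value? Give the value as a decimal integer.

12681042047377268569

In big-endian order the high byte comes first in memory.
The bytes are already most-significant first: 0xAFFC1C8E17B6DF59.
0xAFFC1C8E17B6DF59 = 12681042047377268569.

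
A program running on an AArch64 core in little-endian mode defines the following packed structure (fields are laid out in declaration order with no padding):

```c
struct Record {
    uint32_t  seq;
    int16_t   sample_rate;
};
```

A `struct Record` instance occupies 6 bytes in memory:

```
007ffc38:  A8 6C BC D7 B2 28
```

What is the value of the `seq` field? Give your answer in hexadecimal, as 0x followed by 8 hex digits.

`seq` is the first field, at byte offset 0, occupying 4 bytes.
Bytes at offsets 0..3: A8 6C BC D7.
Little-endian: lowest address holds the least-significant byte.
Reassemble most-significant byte first: D7 BC 6C A8 → 0xD7BC6CA8.

0xD7BC6CA8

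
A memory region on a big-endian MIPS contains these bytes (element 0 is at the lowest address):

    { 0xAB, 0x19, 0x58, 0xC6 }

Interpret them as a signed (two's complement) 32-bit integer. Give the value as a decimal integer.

Big-endian stores the most-significant byte at the lowest address.
The bytes are already most-significant first: 0xAB1958C6.
Top bit is set, so as a signed 32-bit value this is 0xAB1958C6 − 2^32 = -1424402234.

-1424402234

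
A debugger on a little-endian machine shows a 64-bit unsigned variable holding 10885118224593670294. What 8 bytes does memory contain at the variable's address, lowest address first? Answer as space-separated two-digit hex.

96 50 09 7B 5A B5 0F 97

10885118224593670294 in hexadecimal, padded to 64 bits, is 0x970FB55A7B095096.
Split into bytes (most-significant first): 97 0F B5 5A 7B 09 50 96.
Little-endian stores the least-significant byte at the lowest address.
So at ascending addresses the bytes are 96 50 09 7B 5A B5 0F 97.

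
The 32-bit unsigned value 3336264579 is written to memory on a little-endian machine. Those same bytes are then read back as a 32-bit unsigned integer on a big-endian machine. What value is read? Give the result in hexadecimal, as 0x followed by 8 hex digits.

0x835BDBC6

3336264579 in 32-bit hexadecimal is 0xC6DB5B83.
Stored little-endian, the bytes at ascending addresses are 83 5B DB C6.
Read back as big-endian, the last byte is least significant, giving 0x835BDBC6.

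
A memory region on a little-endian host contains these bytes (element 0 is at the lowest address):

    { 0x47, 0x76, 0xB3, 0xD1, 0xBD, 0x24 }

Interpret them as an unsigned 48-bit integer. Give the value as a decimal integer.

Little-endian stores the least-significant byte at the lowest address.
Reassemble most-significant byte first: 24 BD D1 B3 76 47 → 0x24BDD1B37647.
0x24BDD1B37647 = 40397685618247.

40397685618247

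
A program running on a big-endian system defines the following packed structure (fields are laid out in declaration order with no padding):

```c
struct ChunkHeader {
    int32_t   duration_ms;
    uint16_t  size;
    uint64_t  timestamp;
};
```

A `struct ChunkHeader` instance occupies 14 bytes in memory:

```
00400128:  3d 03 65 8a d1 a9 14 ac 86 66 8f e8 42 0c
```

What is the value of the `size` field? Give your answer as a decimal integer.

`size` follows `duration_ms` (4 bytes), so it starts at byte offset 4 and occupies 2 bytes.
Bytes at offsets 4..5: D1 A9.
Big-endian stores the most-significant byte at the lowest address.
The bytes are already most-significant first: 0xD1A9.
0xD1A9 = 53673.

53673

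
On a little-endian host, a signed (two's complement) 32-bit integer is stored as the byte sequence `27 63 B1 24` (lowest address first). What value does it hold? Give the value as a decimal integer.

615605031

Little-endian stores the least-significant byte at the lowest address.
Reassemble most-significant byte first: 24 B1 63 27 → 0x24B16327.
0x24B16327 = 615605031.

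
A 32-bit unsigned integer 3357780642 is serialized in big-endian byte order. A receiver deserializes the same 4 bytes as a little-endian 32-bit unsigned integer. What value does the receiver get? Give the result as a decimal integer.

3357780642 in 32-bit hexadecimal is 0xC823AAA2.
Stored big-endian, the bytes at ascending addresses are C8 23 AA A2.
Read back as little-endian, the first byte is least significant, giving 0xA2AA23C8.
0xA2AA23C8 = 2729059272.

2729059272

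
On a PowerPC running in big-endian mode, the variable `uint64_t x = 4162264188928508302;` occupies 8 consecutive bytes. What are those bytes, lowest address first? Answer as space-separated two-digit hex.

39 C3 55 3A 2A 69 C1 8E

4162264188928508302 in hexadecimal, padded to 64 bits, is 0x39C3553A2A69C18E.
Split into bytes (most-significant first): 39 C3 55 3A 2A 69 C1 8E.
Big-endian: lowest address holds the most-significant byte.
So the memory order matches the most-significant-first order: 39 C3 55 3A 2A 69 C1 8E.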